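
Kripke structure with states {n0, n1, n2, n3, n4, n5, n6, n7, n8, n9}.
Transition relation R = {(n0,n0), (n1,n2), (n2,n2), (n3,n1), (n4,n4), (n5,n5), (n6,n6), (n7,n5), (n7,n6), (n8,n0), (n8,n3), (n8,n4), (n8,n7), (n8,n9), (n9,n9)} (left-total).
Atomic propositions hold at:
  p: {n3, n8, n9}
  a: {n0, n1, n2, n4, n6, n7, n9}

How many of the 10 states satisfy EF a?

EF a: least fixpoint, start Z0 = {n0, n1, n2, n4, n6, n7, n9}, add states with some successor in Z. Z1 = {n0, n1, n2, n3, n4, n6, n7, n8, n9}; fixed.
Sat(EF a) = {n0, n1, n2, n3, n4, n6, n7, n8, n9}
|Sat(EF a)| = |{n0, n1, n2, n3, n4, n6, n7, n8, n9}| = 9.

9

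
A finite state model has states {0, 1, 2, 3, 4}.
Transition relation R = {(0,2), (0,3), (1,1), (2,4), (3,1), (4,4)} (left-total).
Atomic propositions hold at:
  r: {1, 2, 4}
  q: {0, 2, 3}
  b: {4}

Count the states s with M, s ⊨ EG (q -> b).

2

Sat(q -> b) = {1, 4}
EG (q -> b): greatest fixpoint, start Z0 = {1, 4}, keep only states in Sat with some successor in Z. Already a fixed point.
Sat(EG (q -> b)) = {1, 4}
|Sat(EG (q -> b))| = |{1, 4}| = 2.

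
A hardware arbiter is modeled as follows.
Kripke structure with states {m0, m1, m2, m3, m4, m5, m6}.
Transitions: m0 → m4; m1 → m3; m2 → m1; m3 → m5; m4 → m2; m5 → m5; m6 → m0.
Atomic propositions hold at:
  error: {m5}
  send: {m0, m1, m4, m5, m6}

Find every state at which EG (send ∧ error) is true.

{m5}

Sat(send ∧ error) = {m5}
EG (send ∧ error): greatest fixpoint, start Z0 = {m5}, keep only states in Sat with some successor in Z. Already a fixed point.
Sat(EG (send ∧ error)) = {m5}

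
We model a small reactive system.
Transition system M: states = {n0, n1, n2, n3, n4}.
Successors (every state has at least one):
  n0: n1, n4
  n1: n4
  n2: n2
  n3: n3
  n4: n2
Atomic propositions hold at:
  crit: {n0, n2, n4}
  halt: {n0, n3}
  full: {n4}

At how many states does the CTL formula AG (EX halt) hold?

1

Sat(EX halt) = {s : some successor in {n0, n3}} = {n3}
AG (EX halt): greatest fixpoint, start Z0 = {n3}, keep only states in Sat with every successor in Z. Already a fixed point.
Sat(AG (EX halt)) = {n3}
|Sat(AG (EX halt))| = |{n3}| = 1.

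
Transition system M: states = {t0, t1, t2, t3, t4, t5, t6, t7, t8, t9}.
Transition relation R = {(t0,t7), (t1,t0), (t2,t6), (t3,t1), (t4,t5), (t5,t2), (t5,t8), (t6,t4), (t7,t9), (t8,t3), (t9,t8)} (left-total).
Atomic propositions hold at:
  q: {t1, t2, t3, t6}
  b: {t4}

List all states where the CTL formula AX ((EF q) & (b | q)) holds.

EF q: least fixpoint, start Z0 = {t1, t2, t3, t6}, add states with some successor in Z. Z1 = {t1, t2, t3, t5, t6, t8}; Z2 = {t1, t2, t3, t4, t5, t6, t8, t9}; Z3 = {t1, t2, t3, t4, t5, t6, t7, t8, t9}; Z4 = {t0, t1, t2, t3, t4, t5, t6, t7, t8, t9}; fixed.
Sat(EF q) = {t0, t1, t2, t3, t4, t5, t6, t7, t8, t9}
Sat(b | q) = {t1, t2, t3, t4, t6}
Sat((EF q) & (b | q)) = {t1, t2, t3, t4, t6}
Sat(AX ((EF q) & (b | q))) = {s : every successor in {t1, t2, t3, t4, t6}} = {t2, t3, t6, t8}

{t2, t3, t6, t8}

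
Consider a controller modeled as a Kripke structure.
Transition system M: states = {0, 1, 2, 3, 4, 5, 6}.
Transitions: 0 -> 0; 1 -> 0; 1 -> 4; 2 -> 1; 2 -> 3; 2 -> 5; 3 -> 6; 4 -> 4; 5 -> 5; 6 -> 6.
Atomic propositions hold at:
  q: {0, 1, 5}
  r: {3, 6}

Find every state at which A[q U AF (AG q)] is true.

{0, 5}

AG q: greatest fixpoint, start Z0 = {0, 1, 5}, keep only states in Sat with every successor in Z. Z1 = {0, 5}; fixed.
Sat(AG q) = {0, 5}
AF (AG q): least fixpoint, start Z0 = {0, 5}, add states with every successor in Z. Already a fixed point.
Sat(AF (AG q)) = {0, 5}
A[q U AF (AG q)]: least fixpoint, start Z0 = Sat(AF (AG q)) = {0, 5}, add states in Sat(q) with every successor in Z. Already a fixed point.
Sat(A[q U AF (AG q)]) = {0, 5}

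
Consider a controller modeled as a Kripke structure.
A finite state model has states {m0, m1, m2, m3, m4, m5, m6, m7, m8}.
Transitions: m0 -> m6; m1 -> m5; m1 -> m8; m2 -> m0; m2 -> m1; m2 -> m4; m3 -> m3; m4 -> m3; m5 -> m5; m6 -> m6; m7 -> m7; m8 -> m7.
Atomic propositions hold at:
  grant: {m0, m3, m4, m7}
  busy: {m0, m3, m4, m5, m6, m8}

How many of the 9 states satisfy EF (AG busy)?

AG busy: greatest fixpoint, start Z0 = {m0, m3, m4, m5, m6, m8}, keep only states in Sat with every successor in Z. Z1 = {m0, m3, m4, m5, m6}; fixed.
Sat(AG busy) = {m0, m3, m4, m5, m6}
EF (AG busy): least fixpoint, start Z0 = {m0, m3, m4, m5, m6}, add states with some successor in Z. Z1 = {m0, m1, m2, m3, m4, m5, m6}; fixed.
Sat(EF (AG busy)) = {m0, m1, m2, m3, m4, m5, m6}
|Sat(EF (AG busy))| = |{m0, m1, m2, m3, m4, m5, m6}| = 7.

7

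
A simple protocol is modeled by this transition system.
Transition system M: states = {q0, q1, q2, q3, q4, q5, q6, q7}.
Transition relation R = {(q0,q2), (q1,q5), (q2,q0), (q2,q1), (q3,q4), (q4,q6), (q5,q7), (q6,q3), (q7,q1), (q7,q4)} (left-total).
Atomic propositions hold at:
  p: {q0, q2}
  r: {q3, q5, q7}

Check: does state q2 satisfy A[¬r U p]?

Sat(¬r) = {q0, q1, q2, q4, q6}
A[¬r U p]: least fixpoint, start Z0 = Sat(p) = {q0, q2}, add states in Sat(¬r) with every successor in Z. Already a fixed point.
Sat(A[¬r U p]) = {q0, q2}
q2 ∈ Sat(A[¬r U p]) = {q0, q2}, so the formula holds at q2.

Yes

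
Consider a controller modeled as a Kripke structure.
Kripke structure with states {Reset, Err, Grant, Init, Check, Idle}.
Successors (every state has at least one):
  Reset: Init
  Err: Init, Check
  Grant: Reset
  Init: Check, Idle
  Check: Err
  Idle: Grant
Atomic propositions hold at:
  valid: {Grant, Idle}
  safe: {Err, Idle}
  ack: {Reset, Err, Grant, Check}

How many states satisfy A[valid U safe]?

2

A[valid U safe]: least fixpoint, start Z0 = Sat(safe) = {Err, Idle}, add states in Sat(valid) with every successor in Z. Already a fixed point.
Sat(A[valid U safe]) = {Err, Idle}
|Sat(A[valid U safe])| = |{Err, Idle}| = 2.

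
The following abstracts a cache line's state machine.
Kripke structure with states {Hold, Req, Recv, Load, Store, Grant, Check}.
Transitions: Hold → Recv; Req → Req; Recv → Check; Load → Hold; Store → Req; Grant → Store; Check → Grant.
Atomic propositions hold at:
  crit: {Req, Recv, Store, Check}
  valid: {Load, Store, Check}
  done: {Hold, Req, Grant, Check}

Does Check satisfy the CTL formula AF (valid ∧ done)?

Sat(valid ∧ done) = {Check}
AF (valid ∧ done): least fixpoint, start Z0 = {Check}, add states with every successor in Z. Z1 = {Recv, Check}; Z2 = {Hold, Recv, Check}; Z3 = {Hold, Recv, Load, Check}; fixed.
Sat(AF (valid ∧ done)) = {Hold, Recv, Load, Check}
Check ∈ Sat(AF (valid ∧ done)) = {Hold, Recv, Load, Check}, so the formula holds at Check.

Yes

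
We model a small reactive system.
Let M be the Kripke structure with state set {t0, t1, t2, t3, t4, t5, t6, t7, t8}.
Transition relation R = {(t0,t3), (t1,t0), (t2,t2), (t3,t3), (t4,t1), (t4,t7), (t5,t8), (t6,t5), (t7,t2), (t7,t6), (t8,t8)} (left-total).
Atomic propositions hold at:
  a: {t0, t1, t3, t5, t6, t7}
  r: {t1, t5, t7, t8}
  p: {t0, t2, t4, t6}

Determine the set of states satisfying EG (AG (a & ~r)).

{t0, t3}

Sat(~r) = {t0, t2, t3, t4, t6}
Sat(a & ~r) = {t0, t3, t6}
AG (a & ~r): greatest fixpoint, start Z0 = {t0, t3, t6}, keep only states in Sat with every successor in Z. Z1 = {t0, t3}; fixed.
Sat(AG (a & ~r)) = {t0, t3}
EG (AG (a & ~r)): greatest fixpoint, start Z0 = {t0, t3}, keep only states in Sat with some successor in Z. Already a fixed point.
Sat(EG (AG (a & ~r))) = {t0, t3}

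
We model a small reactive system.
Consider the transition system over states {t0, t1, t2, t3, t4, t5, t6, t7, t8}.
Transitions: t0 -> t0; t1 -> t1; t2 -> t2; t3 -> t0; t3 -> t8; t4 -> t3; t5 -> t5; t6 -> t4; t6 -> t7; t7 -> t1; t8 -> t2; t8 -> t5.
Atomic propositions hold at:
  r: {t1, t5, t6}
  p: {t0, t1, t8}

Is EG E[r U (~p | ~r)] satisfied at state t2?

Yes

Sat(~p) = {t2, t3, t4, t5, t6, t7}
Sat(~r) = {t0, t2, t3, t4, t7, t8}
Sat(~p | ~r) = {t0, t2, t3, t4, t5, t6, t7, t8}
E[r U (~p | ~r)]: least fixpoint, start Z0 = Sat((~p | ~r)) = {t0, t2, t3, t4, t5, t6, t7, t8}, add states in Sat(r) with some successor in Z. Already a fixed point.
Sat(E[r U (~p | ~r)]) = {t0, t2, t3, t4, t5, t6, t7, t8}
EG E[r U (~p | ~r)]: greatest fixpoint, start Z0 = {t0, t2, t3, t4, t5, t6, t7, t8}, keep only states in Sat with some successor in Z. Z1 = {t0, t2, t3, t4, t5, t6, t8}; fixed.
Sat(EG E[r U (~p | ~r)]) = {t0, t2, t3, t4, t5, t6, t8}
t2 ∈ Sat(EG E[r U (~p | ~r)]) = {t0, t2, t3, t4, t5, t6, t8}, so the formula holds at t2.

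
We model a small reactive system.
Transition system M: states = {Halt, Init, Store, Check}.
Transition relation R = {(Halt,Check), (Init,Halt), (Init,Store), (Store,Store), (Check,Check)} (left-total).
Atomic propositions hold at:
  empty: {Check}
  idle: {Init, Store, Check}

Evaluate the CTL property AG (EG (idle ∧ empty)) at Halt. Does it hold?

Sat(idle ∧ empty) = {Check}
EG (idle ∧ empty): greatest fixpoint, start Z0 = {Check}, keep only states in Sat with some successor in Z. Already a fixed point.
Sat(EG (idle ∧ empty)) = {Check}
AG (EG (idle ∧ empty)): greatest fixpoint, start Z0 = {Check}, keep only states in Sat with every successor in Z. Already a fixed point.
Sat(AG (EG (idle ∧ empty))) = {Check}
Halt ∉ Sat(AG (EG (idle ∧ empty))) = {Check}, so the formula does not hold at Halt.

No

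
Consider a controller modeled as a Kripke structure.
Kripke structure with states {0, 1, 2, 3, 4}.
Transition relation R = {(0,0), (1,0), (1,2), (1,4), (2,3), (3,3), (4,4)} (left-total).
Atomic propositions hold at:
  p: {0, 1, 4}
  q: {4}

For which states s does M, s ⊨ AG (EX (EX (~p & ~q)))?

{2, 3}

Sat(~p) = {2, 3}
Sat(~q) = {0, 1, 2, 3}
Sat(~p & ~q) = {2, 3}
Sat(EX (~p & ~q)) = {s : some successor in {2, 3}} = {1, 2, 3}
Sat(EX (EX (~p & ~q))) = {s : some successor in {1, 2, 3}} = {1, 2, 3}
AG (EX (EX (~p & ~q))): greatest fixpoint, start Z0 = {1, 2, 3}, keep only states in Sat with every successor in Z. Z1 = {2, 3}; fixed.
Sat(AG (EX (EX (~p & ~q)))) = {2, 3}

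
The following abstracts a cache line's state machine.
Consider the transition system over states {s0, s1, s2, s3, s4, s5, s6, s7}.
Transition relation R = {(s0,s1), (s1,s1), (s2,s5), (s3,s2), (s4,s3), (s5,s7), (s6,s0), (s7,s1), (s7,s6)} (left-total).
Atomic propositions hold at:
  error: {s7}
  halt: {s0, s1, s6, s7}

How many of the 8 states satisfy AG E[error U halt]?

4

E[error U halt]: least fixpoint, start Z0 = Sat(halt) = {s0, s1, s6, s7}, add states in Sat(error) with some successor in Z. Already a fixed point.
Sat(E[error U halt]) = {s0, s1, s6, s7}
AG E[error U halt]: greatest fixpoint, start Z0 = {s0, s1, s6, s7}, keep only states in Sat with every successor in Z. Already a fixed point.
Sat(AG E[error U halt]) = {s0, s1, s6, s7}
|Sat(AG E[error U halt])| = |{s0, s1, s6, s7}| = 4.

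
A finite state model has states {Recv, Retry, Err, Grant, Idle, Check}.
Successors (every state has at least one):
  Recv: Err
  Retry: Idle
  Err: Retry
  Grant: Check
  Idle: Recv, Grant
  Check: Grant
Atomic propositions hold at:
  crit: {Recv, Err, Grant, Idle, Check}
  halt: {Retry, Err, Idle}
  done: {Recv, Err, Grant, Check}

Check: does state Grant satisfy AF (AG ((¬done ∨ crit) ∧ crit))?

Sat(¬done) = {Retry, Idle}
Sat(¬done ∨ crit) = {Recv, Retry, Err, Grant, Idle, Check}
Sat((¬done ∨ crit) ∧ crit) = {Recv, Err, Grant, Idle, Check}
AG ((¬done ∨ crit) ∧ crit): greatest fixpoint, start Z0 = {Recv, Err, Grant, Idle, Check}, keep only states in Sat with every successor in Z. Z1 = {Recv, Grant, Idle, Check}; Z2 = {Grant, Idle, Check}; Z3 = {Grant, Check}; fixed.
Sat(AG ((¬done ∨ crit) ∧ crit)) = {Grant, Check}
AF (AG ((¬done ∨ crit) ∧ crit)): least fixpoint, start Z0 = {Grant, Check}, add states with every successor in Z. Already a fixed point.
Sat(AF (AG ((¬done ∨ crit) ∧ crit))) = {Grant, Check}
Grant ∈ Sat(AF (AG ((¬done ∨ crit) ∧ crit))) = {Grant, Check}, so the formula holds at Grant.

Yes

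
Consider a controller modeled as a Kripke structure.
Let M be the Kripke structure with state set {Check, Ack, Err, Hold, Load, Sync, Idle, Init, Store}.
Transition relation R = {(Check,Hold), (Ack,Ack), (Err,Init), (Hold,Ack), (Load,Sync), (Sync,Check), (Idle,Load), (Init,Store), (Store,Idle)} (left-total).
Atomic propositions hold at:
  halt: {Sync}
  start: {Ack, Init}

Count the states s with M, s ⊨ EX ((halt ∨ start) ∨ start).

4

Sat(halt ∨ start) = {Ack, Sync, Init}
Sat((halt ∨ start) ∨ start) = {Ack, Sync, Init}
Sat(EX ((halt ∨ start) ∨ start)) = {s : some successor in {Ack, Sync, Init}} = {Ack, Err, Hold, Load}
|Sat(EX ((halt ∨ start) ∨ start))| = |{Ack, Err, Hold, Load}| = 4.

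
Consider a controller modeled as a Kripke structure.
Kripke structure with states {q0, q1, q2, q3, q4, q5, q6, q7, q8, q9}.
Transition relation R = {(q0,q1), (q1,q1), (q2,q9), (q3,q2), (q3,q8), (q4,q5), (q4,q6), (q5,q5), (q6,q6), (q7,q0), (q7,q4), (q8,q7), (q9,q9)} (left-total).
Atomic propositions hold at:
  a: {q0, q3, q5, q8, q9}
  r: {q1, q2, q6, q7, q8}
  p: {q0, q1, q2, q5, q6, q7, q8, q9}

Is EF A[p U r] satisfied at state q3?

Yes

A[p U r]: least fixpoint, start Z0 = Sat(r) = {q1, q2, q6, q7, q8}, add states in Sat(p) with every successor in Z. Z1 = {q0, q1, q2, q6, q7, q8}; fixed.
Sat(A[p U r]) = {q0, q1, q2, q6, q7, q8}
EF A[p U r]: least fixpoint, start Z0 = {q0, q1, q2, q6, q7, q8}, add states with some successor in Z. Z1 = {q0, q1, q2, q3, q4, q6, q7, q8}; fixed.
Sat(EF A[p U r]) = {q0, q1, q2, q3, q4, q6, q7, q8}
q3 ∈ Sat(EF A[p U r]) = {q0, q1, q2, q3, q4, q6, q7, q8}, so the formula holds at q3.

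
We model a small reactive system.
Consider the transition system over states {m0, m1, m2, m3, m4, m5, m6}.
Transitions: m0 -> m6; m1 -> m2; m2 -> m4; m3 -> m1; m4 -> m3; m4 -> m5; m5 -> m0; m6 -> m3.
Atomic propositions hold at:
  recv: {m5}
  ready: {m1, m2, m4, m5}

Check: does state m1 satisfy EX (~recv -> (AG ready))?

Sat(~recv) = {m0, m1, m2, m3, m4, m6}
AG ready: greatest fixpoint, start Z0 = {m1, m2, m4, m5}, keep only states in Sat with every successor in Z. Z1 = {m1, m2}; Z2 = {m1}; Z3 = ∅; fixed.
Sat(AG ready) = ∅
Sat(~recv -> (AG ready)) = {m5}
Sat(EX (~recv -> (AG ready))) = {s : some successor in {m5}} = {m4}
m1 ∉ Sat(EX (~recv -> (AG ready))) = {m4}, so the formula does not hold at m1.

No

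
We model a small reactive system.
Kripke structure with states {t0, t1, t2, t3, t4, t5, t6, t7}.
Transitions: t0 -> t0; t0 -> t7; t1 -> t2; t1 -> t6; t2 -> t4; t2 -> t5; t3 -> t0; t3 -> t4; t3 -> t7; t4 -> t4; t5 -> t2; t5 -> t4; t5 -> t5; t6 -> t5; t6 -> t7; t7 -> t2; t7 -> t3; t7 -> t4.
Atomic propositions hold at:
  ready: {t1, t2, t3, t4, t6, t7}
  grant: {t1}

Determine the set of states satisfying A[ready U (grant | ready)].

{t1, t2, t3, t4, t6, t7}

Sat(grant | ready) = {t1, t2, t3, t4, t6, t7}
A[ready U (grant | ready)]: least fixpoint, start Z0 = Sat((grant | ready)) = {t1, t2, t3, t4, t6, t7}, add states in Sat(ready) with every successor in Z. Already a fixed point.
Sat(A[ready U (grant | ready)]) = {t1, t2, t3, t4, t6, t7}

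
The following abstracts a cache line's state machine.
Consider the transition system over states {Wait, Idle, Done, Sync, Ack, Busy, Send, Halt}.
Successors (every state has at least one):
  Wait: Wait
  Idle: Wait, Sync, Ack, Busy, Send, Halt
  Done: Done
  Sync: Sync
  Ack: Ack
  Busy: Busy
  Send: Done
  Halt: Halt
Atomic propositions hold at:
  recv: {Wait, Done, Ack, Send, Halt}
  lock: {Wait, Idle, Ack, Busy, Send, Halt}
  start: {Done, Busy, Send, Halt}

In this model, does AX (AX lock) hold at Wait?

Yes

Sat(AX lock) = {s : every successor in {Wait, Idle, Ack, Busy, Send, Halt}} = {Wait, Ack, Busy, Halt}
Sat(AX (AX lock)) = {s : every successor in {Wait, Ack, Busy, Halt}} = {Wait, Ack, Busy, Halt}
Wait ∈ Sat(AX (AX lock)) = {Wait, Ack, Busy, Halt}, so the formula holds at Wait.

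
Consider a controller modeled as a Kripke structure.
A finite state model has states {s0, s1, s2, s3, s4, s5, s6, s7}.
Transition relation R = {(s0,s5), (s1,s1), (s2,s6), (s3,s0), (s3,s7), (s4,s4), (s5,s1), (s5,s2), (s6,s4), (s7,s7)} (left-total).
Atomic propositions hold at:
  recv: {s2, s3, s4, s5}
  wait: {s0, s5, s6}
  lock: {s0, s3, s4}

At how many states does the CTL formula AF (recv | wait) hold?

Sat(recv | wait) = {s0, s2, s3, s4, s5, s6}
AF (recv | wait): least fixpoint, start Z0 = {s0, s2, s3, s4, s5, s6}, add states with every successor in Z. Already a fixed point.
Sat(AF (recv | wait)) = {s0, s2, s3, s4, s5, s6}
|Sat(AF (recv | wait))| = |{s0, s2, s3, s4, s5, s6}| = 6.

6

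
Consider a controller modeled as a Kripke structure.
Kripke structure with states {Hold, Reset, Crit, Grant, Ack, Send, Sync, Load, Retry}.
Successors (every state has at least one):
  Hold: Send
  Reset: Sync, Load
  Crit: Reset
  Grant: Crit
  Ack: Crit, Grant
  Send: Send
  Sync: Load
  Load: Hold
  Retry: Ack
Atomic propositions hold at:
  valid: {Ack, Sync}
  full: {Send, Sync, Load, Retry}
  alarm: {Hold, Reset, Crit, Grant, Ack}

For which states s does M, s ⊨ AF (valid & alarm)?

Sat(valid & alarm) = {Ack}
AF (valid & alarm): least fixpoint, start Z0 = {Ack}, add states with every successor in Z. Z1 = {Ack, Retry}; fixed.
Sat(AF (valid & alarm)) = {Ack, Retry}

{Ack, Retry}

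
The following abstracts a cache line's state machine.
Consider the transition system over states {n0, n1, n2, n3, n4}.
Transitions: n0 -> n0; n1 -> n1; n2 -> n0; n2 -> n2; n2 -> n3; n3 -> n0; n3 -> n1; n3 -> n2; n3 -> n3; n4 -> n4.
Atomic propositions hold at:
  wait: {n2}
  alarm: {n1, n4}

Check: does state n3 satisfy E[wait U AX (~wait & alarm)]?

Sat(~wait) = {n0, n1, n3, n4}
Sat(~wait & alarm) = {n1, n4}
Sat(AX (~wait & alarm)) = {s : every successor in {n1, n4}} = {n1, n4}
E[wait U AX (~wait & alarm)]: least fixpoint, start Z0 = Sat(AX (~wait & alarm)) = {n1, n4}, add states in Sat(wait) with some successor in Z. Already a fixed point.
Sat(E[wait U AX (~wait & alarm)]) = {n1, n4}
n3 ∉ Sat(E[wait U AX (~wait & alarm)]) = {n1, n4}, so the formula does not hold at n3.

No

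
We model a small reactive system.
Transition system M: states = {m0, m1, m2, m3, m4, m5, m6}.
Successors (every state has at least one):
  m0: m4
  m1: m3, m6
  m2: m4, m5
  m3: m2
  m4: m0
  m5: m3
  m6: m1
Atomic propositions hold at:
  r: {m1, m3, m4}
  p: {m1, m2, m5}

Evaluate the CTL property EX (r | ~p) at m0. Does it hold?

Sat(~p) = {m0, m3, m4, m6}
Sat(r | ~p) = {m0, m1, m3, m4, m6}
Sat(EX (r | ~p)) = {s : some successor in {m0, m1, m3, m4, m6}} = {m0, m1, m2, m4, m5, m6}
m0 ∈ Sat(EX (r | ~p)) = {m0, m1, m2, m4, m5, m6}, so the formula holds at m0.

Yes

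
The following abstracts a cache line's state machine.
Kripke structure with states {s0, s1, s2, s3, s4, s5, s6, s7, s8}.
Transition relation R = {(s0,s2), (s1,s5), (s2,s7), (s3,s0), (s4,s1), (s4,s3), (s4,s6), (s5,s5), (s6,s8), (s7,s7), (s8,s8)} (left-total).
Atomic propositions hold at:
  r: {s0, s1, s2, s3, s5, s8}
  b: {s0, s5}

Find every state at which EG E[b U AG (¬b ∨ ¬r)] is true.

Sat(¬b) = {s1, s2, s3, s4, s6, s7, s8}
Sat(¬r) = {s4, s6, s7}
Sat(¬b ∨ ¬r) = {s1, s2, s3, s4, s6, s7, s8}
AG (¬b ∨ ¬r): greatest fixpoint, start Z0 = {s1, s2, s3, s4, s6, s7, s8}, keep only states in Sat with every successor in Z. Z1 = {s2, s4, s6, s7, s8}; Z2 = {s2, s6, s7, s8}; fixed.
Sat(AG (¬b ∨ ¬r)) = {s2, s6, s7, s8}
E[b U AG (¬b ∨ ¬r)]: least fixpoint, start Z0 = Sat(AG (¬b ∨ ¬r)) = {s2, s6, s7, s8}, add states in Sat(b) with some successor in Z. Z1 = {s0, s2, s6, s7, s8}; fixed.
Sat(E[b U AG (¬b ∨ ¬r)]) = {s0, s2, s6, s7, s8}
EG E[b U AG (¬b ∨ ¬r)]: greatest fixpoint, start Z0 = {s0, s2, s6, s7, s8}, keep only states in Sat with some successor in Z. Already a fixed point.
Sat(EG E[b U AG (¬b ∨ ¬r)]) = {s0, s2, s6, s7, s8}

{s0, s2, s6, s7, s8}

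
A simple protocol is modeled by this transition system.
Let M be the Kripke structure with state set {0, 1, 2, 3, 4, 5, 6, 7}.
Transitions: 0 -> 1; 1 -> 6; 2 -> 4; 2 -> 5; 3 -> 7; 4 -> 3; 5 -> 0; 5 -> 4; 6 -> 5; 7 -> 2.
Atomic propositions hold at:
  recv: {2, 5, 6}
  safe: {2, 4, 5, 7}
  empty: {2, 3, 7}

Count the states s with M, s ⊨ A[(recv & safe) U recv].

3

Sat(recv & safe) = {2, 5}
A[(recv & safe) U recv]: least fixpoint, start Z0 = Sat(recv) = {2, 5, 6}, add states in Sat(recv & safe) with every successor in Z. Already a fixed point.
Sat(A[(recv & safe) U recv]) = {2, 5, 6}
|Sat(A[(recv & safe) U recv])| = |{2, 5, 6}| = 3.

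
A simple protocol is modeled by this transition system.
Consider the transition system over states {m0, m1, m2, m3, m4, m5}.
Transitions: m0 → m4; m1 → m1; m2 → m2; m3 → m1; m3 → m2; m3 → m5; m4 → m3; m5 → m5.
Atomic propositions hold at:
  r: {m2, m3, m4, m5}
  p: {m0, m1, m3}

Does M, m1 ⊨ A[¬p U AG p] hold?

Yes

Sat(¬p) = {m2, m4, m5}
AG p: greatest fixpoint, start Z0 = {m0, m1, m3}, keep only states in Sat with every successor in Z. Z1 = {m1}; fixed.
Sat(AG p) = {m1}
A[¬p U AG p]: least fixpoint, start Z0 = Sat(AG p) = {m1}, add states in Sat(¬p) with every successor in Z. Already a fixed point.
Sat(A[¬p U AG p]) = {m1}
m1 ∈ Sat(A[¬p U AG p]) = {m1}, so the formula holds at m1.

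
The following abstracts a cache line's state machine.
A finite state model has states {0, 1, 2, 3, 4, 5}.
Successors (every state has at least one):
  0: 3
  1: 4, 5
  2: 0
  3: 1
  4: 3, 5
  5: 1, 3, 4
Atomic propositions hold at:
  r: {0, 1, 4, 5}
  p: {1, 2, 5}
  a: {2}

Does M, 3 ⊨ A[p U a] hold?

A[p U a]: least fixpoint, start Z0 = Sat(a) = {2}, add states in Sat(p) with every successor in Z. Already a fixed point.
Sat(A[p U a]) = {2}
3 ∉ Sat(A[p U a]) = {2}, so the formula does not hold at 3.

No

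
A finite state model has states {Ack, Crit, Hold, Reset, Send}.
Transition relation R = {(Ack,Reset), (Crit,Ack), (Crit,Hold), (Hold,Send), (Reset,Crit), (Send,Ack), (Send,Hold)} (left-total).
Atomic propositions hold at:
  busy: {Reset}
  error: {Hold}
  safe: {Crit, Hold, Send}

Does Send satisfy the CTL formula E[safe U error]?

E[safe U error]: least fixpoint, start Z0 = Sat(error) = {Hold}, add states in Sat(safe) with some successor in Z. Z1 = {Crit, Hold, Send}; fixed.
Sat(E[safe U error]) = {Crit, Hold, Send}
Send ∈ Sat(E[safe U error]) = {Crit, Hold, Send}, so the formula holds at Send.

Yes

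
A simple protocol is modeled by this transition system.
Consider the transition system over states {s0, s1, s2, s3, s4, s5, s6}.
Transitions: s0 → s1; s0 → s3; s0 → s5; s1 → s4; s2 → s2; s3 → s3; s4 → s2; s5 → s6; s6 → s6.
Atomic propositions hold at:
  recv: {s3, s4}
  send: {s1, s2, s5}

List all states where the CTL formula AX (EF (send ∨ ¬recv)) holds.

Sat(¬recv) = {s0, s1, s2, s5, s6}
Sat(send ∨ ¬recv) = {s0, s1, s2, s5, s6}
EF (send ∨ ¬recv): least fixpoint, start Z0 = {s0, s1, s2, s5, s6}, add states with some successor in Z. Z1 = {s0, s1, s2, s4, s5, s6}; fixed.
Sat(EF (send ∨ ¬recv)) = {s0, s1, s2, s4, s5, s6}
Sat(AX (EF (send ∨ ¬recv))) = {s : every successor in {s0, s1, s2, s4, s5, s6}} = {s1, s2, s4, s5, s6}

{s1, s2, s4, s5, s6}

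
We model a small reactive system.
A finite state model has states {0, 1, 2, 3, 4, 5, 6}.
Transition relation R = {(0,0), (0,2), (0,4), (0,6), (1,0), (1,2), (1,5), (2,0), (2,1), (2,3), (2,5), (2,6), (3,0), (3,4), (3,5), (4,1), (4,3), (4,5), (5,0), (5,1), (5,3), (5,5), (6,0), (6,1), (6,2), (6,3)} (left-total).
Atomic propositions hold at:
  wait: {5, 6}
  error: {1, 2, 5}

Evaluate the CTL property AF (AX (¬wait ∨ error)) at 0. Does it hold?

No

Sat(¬wait) = {0, 1, 2, 3, 4}
Sat(¬wait ∨ error) = {0, 1, 2, 3, 4, 5}
Sat(AX (¬wait ∨ error)) = {s : every successor in {0, 1, 2, 3, 4, 5}} = {1, 3, 4, 5, 6}
AF (AX (¬wait ∨ error)): least fixpoint, start Z0 = {1, 3, 4, 5, 6}, add states with every successor in Z. Already a fixed point.
Sat(AF (AX (¬wait ∨ error))) = {1, 3, 4, 5, 6}
0 ∉ Sat(AF (AX (¬wait ∨ error))) = {1, 3, 4, 5, 6}, so the formula does not hold at 0.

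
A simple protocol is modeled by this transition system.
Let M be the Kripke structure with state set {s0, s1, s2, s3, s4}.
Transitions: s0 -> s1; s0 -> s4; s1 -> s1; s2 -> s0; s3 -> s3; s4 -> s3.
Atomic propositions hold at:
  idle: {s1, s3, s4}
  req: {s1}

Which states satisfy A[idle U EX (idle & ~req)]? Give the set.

Sat(~req) = {s0, s2, s3, s4}
Sat(idle & ~req) = {s3, s4}
Sat(EX (idle & ~req)) = {s : some successor in {s3, s4}} = {s0, s3, s4}
A[idle U EX (idle & ~req)]: least fixpoint, start Z0 = Sat(EX (idle & ~req)) = {s0, s3, s4}, add states in Sat(idle) with every successor in Z. Already a fixed point.
Sat(A[idle U EX (idle & ~req)]) = {s0, s3, s4}

{s0, s3, s4}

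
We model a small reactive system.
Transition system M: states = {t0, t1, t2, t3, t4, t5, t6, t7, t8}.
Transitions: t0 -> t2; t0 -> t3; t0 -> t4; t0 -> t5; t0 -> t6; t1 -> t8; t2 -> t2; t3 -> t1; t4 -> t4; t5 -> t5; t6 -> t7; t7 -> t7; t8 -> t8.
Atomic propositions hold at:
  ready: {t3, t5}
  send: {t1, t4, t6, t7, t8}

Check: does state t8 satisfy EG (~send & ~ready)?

No

Sat(~send) = {t0, t2, t3, t5}
Sat(~ready) = {t0, t1, t2, t4, t6, t7, t8}
Sat(~send & ~ready) = {t0, t2}
EG (~send & ~ready): greatest fixpoint, start Z0 = {t0, t2}, keep only states in Sat with some successor in Z. Already a fixed point.
Sat(EG (~send & ~ready)) = {t0, t2}
t8 ∉ Sat(EG (~send & ~ready)) = {t0, t2}, so the formula does not hold at t8.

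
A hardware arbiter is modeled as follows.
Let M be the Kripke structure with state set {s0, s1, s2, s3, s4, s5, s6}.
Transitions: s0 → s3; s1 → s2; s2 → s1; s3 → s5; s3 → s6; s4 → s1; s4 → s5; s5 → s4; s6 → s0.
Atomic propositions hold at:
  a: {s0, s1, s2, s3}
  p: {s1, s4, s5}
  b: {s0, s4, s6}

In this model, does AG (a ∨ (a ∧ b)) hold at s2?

Yes

Sat(a ∧ b) = {s0}
Sat(a ∨ (a ∧ b)) = {s0, s1, s2, s3}
AG (a ∨ (a ∧ b)): greatest fixpoint, start Z0 = {s0, s1, s2, s3}, keep only states in Sat with every successor in Z. Z1 = {s0, s1, s2}; Z2 = {s1, s2}; fixed.
Sat(AG (a ∨ (a ∧ b))) = {s1, s2}
s2 ∈ Sat(AG (a ∨ (a ∧ b))) = {s1, s2}, so the formula holds at s2.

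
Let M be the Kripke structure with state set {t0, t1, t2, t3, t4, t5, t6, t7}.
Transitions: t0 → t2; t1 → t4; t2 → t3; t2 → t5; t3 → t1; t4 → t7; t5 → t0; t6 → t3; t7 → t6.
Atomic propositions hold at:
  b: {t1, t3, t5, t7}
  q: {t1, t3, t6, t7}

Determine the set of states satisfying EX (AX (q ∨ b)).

Sat(q ∨ b) = {t1, t3, t5, t6, t7}
Sat(AX (q ∨ b)) = {s : every successor in {t1, t3, t5, t6, t7}} = {t2, t3, t4, t6, t7}
Sat(EX (AX (q ∨ b))) = {s : some successor in {t2, t3, t4, t6, t7}} = {t0, t1, t2, t4, t6, t7}

{t0, t1, t2, t4, t6, t7}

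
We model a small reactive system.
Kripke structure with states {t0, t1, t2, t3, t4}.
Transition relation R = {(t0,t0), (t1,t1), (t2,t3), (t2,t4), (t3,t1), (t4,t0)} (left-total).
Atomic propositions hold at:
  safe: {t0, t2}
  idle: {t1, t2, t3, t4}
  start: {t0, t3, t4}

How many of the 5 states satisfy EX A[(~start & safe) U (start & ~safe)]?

1

Sat(~start) = {t1, t2}
Sat(~start & safe) = {t2}
Sat(~safe) = {t1, t3, t4}
Sat(start & ~safe) = {t3, t4}
A[(~start & safe) U (start & ~safe)]: least fixpoint, start Z0 = Sat((start & ~safe)) = {t3, t4}, add states in Sat(~start & safe) with every successor in Z. Z1 = {t2, t3, t4}; fixed.
Sat(A[(~start & safe) U (start & ~safe)]) = {t2, t3, t4}
Sat(EX A[(~start & safe) U (start & ~safe)]) = {s : some successor in {t2, t3, t4}} = {t2}
|Sat(EX A[(~start & safe) U (start & ~safe)])| = |{t2}| = 1.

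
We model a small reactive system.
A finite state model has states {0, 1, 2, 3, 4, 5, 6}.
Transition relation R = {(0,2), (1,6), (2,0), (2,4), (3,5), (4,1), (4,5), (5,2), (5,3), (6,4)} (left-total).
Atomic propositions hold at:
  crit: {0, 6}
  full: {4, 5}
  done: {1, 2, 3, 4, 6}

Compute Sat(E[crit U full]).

{4, 5, 6}

E[crit U full]: least fixpoint, start Z0 = Sat(full) = {4, 5}, add states in Sat(crit) with some successor in Z. Z1 = {4, 5, 6}; fixed.
Sat(E[crit U full]) = {4, 5, 6}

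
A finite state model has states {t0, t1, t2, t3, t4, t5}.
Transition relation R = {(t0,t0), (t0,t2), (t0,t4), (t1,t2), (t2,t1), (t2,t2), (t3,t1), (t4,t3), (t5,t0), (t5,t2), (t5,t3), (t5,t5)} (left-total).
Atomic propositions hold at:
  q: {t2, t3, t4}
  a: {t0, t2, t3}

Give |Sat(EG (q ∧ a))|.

1

Sat(q ∧ a) = {t2, t3}
EG (q ∧ a): greatest fixpoint, start Z0 = {t2, t3}, keep only states in Sat with some successor in Z. Z1 = {t2}; fixed.
Sat(EG (q ∧ a)) = {t2}
|Sat(EG (q ∧ a))| = |{t2}| = 1.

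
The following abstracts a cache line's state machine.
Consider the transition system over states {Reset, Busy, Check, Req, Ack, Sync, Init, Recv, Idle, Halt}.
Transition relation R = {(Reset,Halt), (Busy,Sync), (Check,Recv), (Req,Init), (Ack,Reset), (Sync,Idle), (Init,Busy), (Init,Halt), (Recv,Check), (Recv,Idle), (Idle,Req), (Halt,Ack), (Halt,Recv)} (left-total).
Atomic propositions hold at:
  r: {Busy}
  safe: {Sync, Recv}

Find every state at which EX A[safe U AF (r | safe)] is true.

Sat(r | safe) = {Busy, Sync, Recv}
AF (r | safe): least fixpoint, start Z0 = {Busy, Sync, Recv}, add states with every successor in Z. Z1 = {Busy, Check, Sync, Recv}; fixed.
Sat(AF (r | safe)) = {Busy, Check, Sync, Recv}
A[safe U AF (r | safe)]: least fixpoint, start Z0 = Sat(AF (r | safe)) = {Busy, Check, Sync, Recv}, add states in Sat(safe) with every successor in Z. Already a fixed point.
Sat(A[safe U AF (r | safe)]) = {Busy, Check, Sync, Recv}
Sat(EX A[safe U AF (r | safe)]) = {s : some successor in {Busy, Check, Sync, Recv}} = {Busy, Check, Init, Recv, Halt}

{Busy, Check, Init, Recv, Halt}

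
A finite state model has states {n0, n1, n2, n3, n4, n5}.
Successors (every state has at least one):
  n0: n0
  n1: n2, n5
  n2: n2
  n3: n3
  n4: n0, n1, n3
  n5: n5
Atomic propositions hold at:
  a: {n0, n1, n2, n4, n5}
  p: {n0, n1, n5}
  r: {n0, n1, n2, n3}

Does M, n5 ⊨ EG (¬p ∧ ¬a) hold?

Sat(¬p) = {n2, n3, n4}
Sat(¬a) = {n3}
Sat(¬p ∧ ¬a) = {n3}
EG (¬p ∧ ¬a): greatest fixpoint, start Z0 = {n3}, keep only states in Sat with some successor in Z. Already a fixed point.
Sat(EG (¬p ∧ ¬a)) = {n3}
n5 ∉ Sat(EG (¬p ∧ ¬a)) = {n3}, so the formula does not hold at n5.

No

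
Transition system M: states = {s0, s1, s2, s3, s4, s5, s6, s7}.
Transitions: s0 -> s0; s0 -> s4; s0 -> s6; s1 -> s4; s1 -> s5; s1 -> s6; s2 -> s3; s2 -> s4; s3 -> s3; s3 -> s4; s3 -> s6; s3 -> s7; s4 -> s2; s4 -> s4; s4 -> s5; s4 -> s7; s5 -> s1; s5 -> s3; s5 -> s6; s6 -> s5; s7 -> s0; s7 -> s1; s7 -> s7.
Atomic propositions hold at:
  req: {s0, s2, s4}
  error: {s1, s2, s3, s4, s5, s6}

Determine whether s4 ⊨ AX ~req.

Sat(~req) = {s1, s3, s5, s6, s7}
Sat(AX ~req) = {s : every successor in {s1, s3, s5, s6, s7}} = {s5, s6}
s4 ∉ Sat(AX ~req) = {s5, s6}, so the formula does not hold at s4.

No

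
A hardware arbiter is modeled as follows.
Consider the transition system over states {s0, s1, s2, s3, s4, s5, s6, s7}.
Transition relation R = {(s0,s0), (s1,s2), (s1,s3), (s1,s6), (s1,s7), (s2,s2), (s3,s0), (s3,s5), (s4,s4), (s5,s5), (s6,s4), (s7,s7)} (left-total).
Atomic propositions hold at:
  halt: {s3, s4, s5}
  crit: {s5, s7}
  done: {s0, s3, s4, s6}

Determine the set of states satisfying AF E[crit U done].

{s0, s3, s4, s6}

E[crit U done]: least fixpoint, start Z0 = Sat(done) = {s0, s3, s4, s6}, add states in Sat(crit) with some successor in Z. Already a fixed point.
Sat(E[crit U done]) = {s0, s3, s4, s6}
AF E[crit U done]: least fixpoint, start Z0 = {s0, s3, s4, s6}, add states with every successor in Z. Already a fixed point.
Sat(AF E[crit U done]) = {s0, s3, s4, s6}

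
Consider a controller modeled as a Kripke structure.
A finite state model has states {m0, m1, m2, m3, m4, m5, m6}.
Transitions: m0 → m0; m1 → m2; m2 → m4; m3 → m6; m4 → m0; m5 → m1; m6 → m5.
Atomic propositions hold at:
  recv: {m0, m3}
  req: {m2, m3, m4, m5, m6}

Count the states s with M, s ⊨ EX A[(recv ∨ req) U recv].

4

Sat(recv ∨ req) = {m0, m2, m3, m4, m5, m6}
A[(recv ∨ req) U recv]: least fixpoint, start Z0 = Sat(recv) = {m0, m3}, add states in Sat(recv ∨ req) with every successor in Z. Z1 = {m0, m3, m4}; Z2 = {m0, m2, m3, m4}; fixed.
Sat(A[(recv ∨ req) U recv]) = {m0, m2, m3, m4}
Sat(EX A[(recv ∨ req) U recv]) = {s : some successor in {m0, m2, m3, m4}} = {m0, m1, m2, m4}
|Sat(EX A[(recv ∨ req) U recv])| = |{m0, m1, m2, m4}| = 4.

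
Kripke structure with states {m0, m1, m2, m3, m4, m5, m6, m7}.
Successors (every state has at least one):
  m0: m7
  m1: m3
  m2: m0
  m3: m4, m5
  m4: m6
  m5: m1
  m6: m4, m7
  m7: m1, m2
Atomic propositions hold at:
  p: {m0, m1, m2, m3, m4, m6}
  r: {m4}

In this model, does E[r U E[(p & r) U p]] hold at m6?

Sat(p & r) = {m4}
E[(p & r) U p]: least fixpoint, start Z0 = Sat(p) = {m0, m1, m2, m3, m4, m6}, add states in Sat(p & r) with some successor in Z. Already a fixed point.
Sat(E[(p & r) U p]) = {m0, m1, m2, m3, m4, m6}
E[r U E[(p & r) U p]]: least fixpoint, start Z0 = Sat(E[(p & r) U p]) = {m0, m1, m2, m3, m4, m6}, add states in Sat(r) with some successor in Z. Already a fixed point.
Sat(E[r U E[(p & r) U p]]) = {m0, m1, m2, m3, m4, m6}
m6 ∈ Sat(E[r U E[(p & r) U p]]) = {m0, m1, m2, m3, m4, m6}, so the formula holds at m6.

Yes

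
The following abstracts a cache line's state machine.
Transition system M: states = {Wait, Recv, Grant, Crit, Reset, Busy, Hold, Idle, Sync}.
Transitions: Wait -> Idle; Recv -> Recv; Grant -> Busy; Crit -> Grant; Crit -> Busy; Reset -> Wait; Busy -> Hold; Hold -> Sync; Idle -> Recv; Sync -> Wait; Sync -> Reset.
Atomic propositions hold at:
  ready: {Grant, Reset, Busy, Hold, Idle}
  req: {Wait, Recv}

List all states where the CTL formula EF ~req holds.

{Wait, Grant, Crit, Reset, Busy, Hold, Idle, Sync}

Sat(~req) = {Grant, Crit, Reset, Busy, Hold, Idle, Sync}
EF ~req: least fixpoint, start Z0 = {Grant, Crit, Reset, Busy, Hold, Idle, Sync}, add states with some successor in Z. Z1 = {Wait, Grant, Crit, Reset, Busy, Hold, Idle, Sync}; fixed.
Sat(EF ~req) = {Wait, Grant, Crit, Reset, Busy, Hold, Idle, Sync}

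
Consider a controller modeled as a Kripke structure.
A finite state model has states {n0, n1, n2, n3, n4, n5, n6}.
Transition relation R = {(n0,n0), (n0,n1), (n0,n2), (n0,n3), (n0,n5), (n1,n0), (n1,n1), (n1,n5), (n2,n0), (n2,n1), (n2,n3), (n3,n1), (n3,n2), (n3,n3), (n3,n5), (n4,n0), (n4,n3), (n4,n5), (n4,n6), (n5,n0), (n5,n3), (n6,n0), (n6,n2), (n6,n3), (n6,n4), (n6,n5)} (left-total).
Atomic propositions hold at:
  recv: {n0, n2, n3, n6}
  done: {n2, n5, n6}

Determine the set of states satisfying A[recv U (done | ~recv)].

Sat(~recv) = {n1, n4, n5}
Sat(done | ~recv) = {n1, n2, n4, n5, n6}
A[recv U (done | ~recv)]: least fixpoint, start Z0 = Sat((done | ~recv)) = {n1, n2, n4, n5, n6}, add states in Sat(recv) with every successor in Z. Already a fixed point.
Sat(A[recv U (done | ~recv)]) = {n1, n2, n4, n5, n6}

{n1, n2, n4, n5, n6}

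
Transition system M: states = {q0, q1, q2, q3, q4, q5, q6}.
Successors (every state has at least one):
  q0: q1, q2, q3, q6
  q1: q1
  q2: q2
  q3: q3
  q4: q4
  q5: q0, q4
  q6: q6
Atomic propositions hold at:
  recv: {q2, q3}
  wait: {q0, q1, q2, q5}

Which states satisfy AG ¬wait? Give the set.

{q3, q4, q6}

Sat(¬wait) = {q3, q4, q6}
AG ¬wait: greatest fixpoint, start Z0 = {q3, q4, q6}, keep only states in Sat with every successor in Z. Already a fixed point.
Sat(AG ¬wait) = {q3, q4, q6}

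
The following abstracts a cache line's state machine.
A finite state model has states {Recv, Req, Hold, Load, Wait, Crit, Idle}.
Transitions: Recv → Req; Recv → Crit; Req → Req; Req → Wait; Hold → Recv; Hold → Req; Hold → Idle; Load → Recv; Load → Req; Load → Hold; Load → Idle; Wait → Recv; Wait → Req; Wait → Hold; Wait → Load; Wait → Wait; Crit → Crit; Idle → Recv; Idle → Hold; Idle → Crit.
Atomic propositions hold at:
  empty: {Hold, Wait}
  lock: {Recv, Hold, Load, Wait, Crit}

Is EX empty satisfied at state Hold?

No

Sat(EX empty) = {s : some successor in {Hold, Wait}} = {Req, Load, Wait, Idle}
Hold ∉ Sat(EX empty) = {Req, Load, Wait, Idle}, so the formula does not hold at Hold.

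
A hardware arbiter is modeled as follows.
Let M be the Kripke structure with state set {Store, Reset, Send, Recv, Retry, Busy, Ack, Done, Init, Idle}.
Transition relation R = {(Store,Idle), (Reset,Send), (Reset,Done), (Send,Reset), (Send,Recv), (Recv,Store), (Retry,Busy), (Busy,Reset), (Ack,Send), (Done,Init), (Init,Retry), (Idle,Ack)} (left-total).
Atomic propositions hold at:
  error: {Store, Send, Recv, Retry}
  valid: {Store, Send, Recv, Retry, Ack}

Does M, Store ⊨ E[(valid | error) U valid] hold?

Yes

Sat(valid | error) = {Store, Send, Recv, Retry, Ack}
E[(valid | error) U valid]: least fixpoint, start Z0 = Sat(valid) = {Store, Send, Recv, Retry, Ack}, add states in Sat(valid | error) with some successor in Z. Already a fixed point.
Sat(E[(valid | error) U valid]) = {Store, Send, Recv, Retry, Ack}
Store ∈ Sat(E[(valid | error) U valid]) = {Store, Send, Recv, Retry, Ack}, so the formula holds at Store.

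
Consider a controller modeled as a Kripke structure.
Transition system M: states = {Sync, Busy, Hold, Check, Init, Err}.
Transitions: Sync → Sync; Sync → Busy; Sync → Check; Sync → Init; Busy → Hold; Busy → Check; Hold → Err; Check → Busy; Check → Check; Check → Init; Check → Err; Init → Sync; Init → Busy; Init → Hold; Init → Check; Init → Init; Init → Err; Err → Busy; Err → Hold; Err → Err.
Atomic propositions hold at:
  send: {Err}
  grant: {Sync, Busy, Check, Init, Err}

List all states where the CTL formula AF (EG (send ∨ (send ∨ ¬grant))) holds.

{Hold, Err}

Sat(¬grant) = {Hold}
Sat(send ∨ ¬grant) = {Hold, Err}
Sat(send ∨ (send ∨ ¬grant)) = {Hold, Err}
EG (send ∨ (send ∨ ¬grant)): greatest fixpoint, start Z0 = {Hold, Err}, keep only states in Sat with some successor in Z. Already a fixed point.
Sat(EG (send ∨ (send ∨ ¬grant))) = {Hold, Err}
AF (EG (send ∨ (send ∨ ¬grant))): least fixpoint, start Z0 = {Hold, Err}, add states with every successor in Z. Already a fixed point.
Sat(AF (EG (send ∨ (send ∨ ¬grant)))) = {Hold, Err}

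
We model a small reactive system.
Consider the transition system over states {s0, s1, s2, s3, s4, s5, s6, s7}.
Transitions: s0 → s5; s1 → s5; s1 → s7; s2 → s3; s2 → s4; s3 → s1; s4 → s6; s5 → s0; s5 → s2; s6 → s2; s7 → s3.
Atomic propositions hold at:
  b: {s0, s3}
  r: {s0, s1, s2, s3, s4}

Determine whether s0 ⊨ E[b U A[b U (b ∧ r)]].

Yes

Sat(b ∧ r) = {s0, s3}
A[b U (b ∧ r)]: least fixpoint, start Z0 = Sat((b ∧ r)) = {s0, s3}, add states in Sat(b) with every successor in Z. Already a fixed point.
Sat(A[b U (b ∧ r)]) = {s0, s3}
E[b U A[b U (b ∧ r)]]: least fixpoint, start Z0 = Sat(A[b U (b ∧ r)]) = {s0, s3}, add states in Sat(b) with some successor in Z. Already a fixed point.
Sat(E[b U A[b U (b ∧ r)]]) = {s0, s3}
s0 ∈ Sat(E[b U A[b U (b ∧ r)]]) = {s0, s3}, so the formula holds at s0.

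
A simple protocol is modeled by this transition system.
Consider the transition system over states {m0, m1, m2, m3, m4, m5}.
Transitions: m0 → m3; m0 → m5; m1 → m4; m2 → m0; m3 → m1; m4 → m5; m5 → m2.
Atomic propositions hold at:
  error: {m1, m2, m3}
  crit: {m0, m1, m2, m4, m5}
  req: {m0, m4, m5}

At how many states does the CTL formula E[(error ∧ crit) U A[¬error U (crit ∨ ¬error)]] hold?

5

Sat(error ∧ crit) = {m1, m2}
Sat(¬error) = {m0, m4, m5}
Sat(crit ∨ ¬error) = {m0, m1, m2, m4, m5}
A[¬error U (crit ∨ ¬error)]: least fixpoint, start Z0 = Sat((crit ∨ ¬error)) = {m0, m1, m2, m4, m5}, add states in Sat(¬error) with every successor in Z. Already a fixed point.
Sat(A[¬error U (crit ∨ ¬error)]) = {m0, m1, m2, m4, m5}
E[(error ∧ crit) U A[¬error U (crit ∨ ¬error)]]: least fixpoint, start Z0 = Sat(A[¬error U (crit ∨ ¬error)]) = {m0, m1, m2, m4, m5}, add states in Sat(error ∧ crit) with some successor in Z. Already a fixed point.
Sat(E[(error ∧ crit) U A[¬error U (crit ∨ ¬error)]]) = {m0, m1, m2, m4, m5}
|Sat(E[(error ∧ crit) U A[¬error U (crit ∨ ¬error)]])| = |{m0, m1, m2, m4, m5}| = 5.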